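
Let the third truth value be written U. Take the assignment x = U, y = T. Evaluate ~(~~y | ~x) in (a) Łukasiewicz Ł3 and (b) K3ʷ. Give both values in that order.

In Łukasiewicz Ł3: ~y = ~T = F
~~y = ~F = T
~x = ~U = U
~~y | ~x = T | U = T
~(~~y | ~x) = ~T = F
In K3ʷ: ~y = ~T = F
~~y = ~F = T
~x = ~U = U
~~y | ~x = T | U = U
~(~~y | ~x) = ~U = U
They differ because Łukasiewicz Ł3 and K3ʷ treat U differently under the binary connectives.

F; U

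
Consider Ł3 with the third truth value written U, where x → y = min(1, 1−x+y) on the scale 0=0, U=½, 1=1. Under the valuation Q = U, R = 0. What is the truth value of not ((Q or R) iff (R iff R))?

Q or R = U or 0 = U
R iff R = 0 iff 0 = 1
(Q or R) iff (R iff R) = U iff 1 = U  [1 − |½−1|]
not ((Q or R) iff (R iff R)) = not U = U

U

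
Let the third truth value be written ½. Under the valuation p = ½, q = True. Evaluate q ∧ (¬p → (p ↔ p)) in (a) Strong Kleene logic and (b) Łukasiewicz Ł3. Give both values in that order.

½; True

In Strong Kleene logic: ¬p = ¬½ = ½
p ↔ p = ½ ↔ ½ = ½
¬p → (p ↔ p) = ½ → ½ = ½
q ∧ (¬p → (p ↔ p)) = True ∧ ½ = ½
In Łukasiewicz Ł3: ¬p = ¬½ = ½
p ↔ p = ½ ↔ ½ = True  [1 − |½−½|]
¬p → (p ↔ p) = ½ → True = True
q ∧ (¬p → (p ↔ p)) = True ∧ True = True
They differ because Strong Kleene logic and Łukasiewicz Ł3 treat ½ differently under implication.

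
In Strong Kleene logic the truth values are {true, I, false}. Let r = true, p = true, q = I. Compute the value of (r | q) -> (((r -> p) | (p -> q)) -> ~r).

r | q = true | I = true
r -> p = true -> true = true
p -> q = true -> I = I
(r -> p) | (p -> q) = true | I = true
~r = ~true = false
((r -> p) | (p -> q)) -> ~r = true -> false = false
(r | q) -> (((r -> p) | (p -> q)) -> ~r) = true -> false = false

false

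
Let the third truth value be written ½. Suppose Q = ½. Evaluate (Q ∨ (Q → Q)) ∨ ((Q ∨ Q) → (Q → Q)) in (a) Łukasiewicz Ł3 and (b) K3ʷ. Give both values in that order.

In Łukasiewicz Ł3: Q → Q = ½ → ½ = true  [min(1, 1−½+½)]
Q ∨ (Q → Q) = ½ ∨ true = true
Q ∨ Q = ½ ∨ ½ = ½
Q → Q = ½ → ½ = true
(Q ∨ Q) → (Q → Q) = ½ → true = true
(Q ∨ (Q → Q)) ∨ ((Q ∨ Q) → (Q → Q)) = true ∨ true = true
In K3ʷ: Q → Q = ½ → ½ = ½
Q ∨ (Q → Q) = ½ ∨ ½ = ½
Q ∨ Q = ½ ∨ ½ = ½
Q → Q = ½ → ½ = ½
(Q ∨ Q) → (Q → Q) = ½ → ½ = ½
(Q ∨ (Q → Q)) ∨ ((Q ∨ Q) → (Q → Q)) = ½ ∨ ½ = ½
They differ because Łukasiewicz Ł3 and K3ʷ treat ½ differently under the binary connectives.

true; ½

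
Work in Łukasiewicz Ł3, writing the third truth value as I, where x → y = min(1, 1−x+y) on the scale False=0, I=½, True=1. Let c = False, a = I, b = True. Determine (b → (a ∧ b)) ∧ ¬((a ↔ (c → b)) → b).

a ∧ b = I ∧ True = I
b → (a ∧ b) = True → I = I  [min(1, 1−1+½)]
c → b = False → True = True
a ↔ (c → b) = I ↔ True = I
(a ↔ (c → b)) → b = I → True = True
¬((a ↔ (c → b)) → b) = ¬True = False
(b → (a ∧ b)) ∧ ¬((a ↔ (c → b)) → b) = I ∧ False = False

False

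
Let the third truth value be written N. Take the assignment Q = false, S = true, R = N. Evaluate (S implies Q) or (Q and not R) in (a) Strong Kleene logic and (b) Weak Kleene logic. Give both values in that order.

In Strong Kleene logic: S implies Q = true implies false = false
not R = not N = N
Q and not R = false and N = false
(S implies Q) or (Q and not R) = false or false = false
In Weak Kleene logic: S implies Q = true implies false = false
not R = not N = N
Q and not R = false and N = N
(S implies Q) or (Q and not R) = false or N = N
They differ because Strong Kleene logic and Weak Kleene logic treat N differently under the binary connectives.

false; N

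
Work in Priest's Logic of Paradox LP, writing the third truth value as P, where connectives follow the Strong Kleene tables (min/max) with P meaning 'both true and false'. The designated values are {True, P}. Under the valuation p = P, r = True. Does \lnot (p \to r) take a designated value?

No

p \to r = P \to True = True
\lnot (p \to r) = \lnot True = False
False ∉ {True, P}.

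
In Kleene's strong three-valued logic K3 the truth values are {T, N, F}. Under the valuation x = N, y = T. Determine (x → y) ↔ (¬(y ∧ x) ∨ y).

x → y = N → T = T  [¬N ∨ T]
y ∧ x = T ∧ N = N
¬(y ∧ x) = ¬N = N
¬(y ∧ x) ∨ y = N ∨ T = T
(x → y) ↔ (¬(y ∧ x) ∨ y) = T ↔ T = T

T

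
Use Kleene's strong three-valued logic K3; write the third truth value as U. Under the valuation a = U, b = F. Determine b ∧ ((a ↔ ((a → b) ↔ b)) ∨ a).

F

a → b = U → F = U  [¬U ∨ F]
(a → b) ↔ b = U ↔ F = U
a ↔ ((a → b) ↔ b) = U ↔ U = U
(a ↔ ((a → b) ↔ b)) ∨ a = U ∨ U = U
b ∧ ((a ↔ ((a → b) ↔ b)) ∨ a) = F ∧ U = F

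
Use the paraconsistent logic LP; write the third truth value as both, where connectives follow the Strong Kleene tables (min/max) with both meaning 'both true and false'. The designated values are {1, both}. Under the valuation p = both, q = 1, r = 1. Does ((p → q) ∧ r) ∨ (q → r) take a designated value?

p → q = both → 1 = 1
(p → q) ∧ r = 1 ∧ 1 = 1
q → r = 1 → 1 = 1
((p → q) ∧ r) ∨ (q → r) = 1 ∨ 1 = 1
1 ∈ {1, both}.

Yes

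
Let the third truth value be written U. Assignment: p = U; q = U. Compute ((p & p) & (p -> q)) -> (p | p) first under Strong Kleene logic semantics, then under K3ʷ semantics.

In Strong Kleene logic: p & p = U & U = U
p -> q = U -> U = U  [~U | U]
(p & p) & (p -> q) = U & U = U
p | p = U | U = U
((p & p) & (p -> q)) -> (p | p) = U -> U = U
In K3ʷ: p & p = U & U = U
p -> q = U -> U = U  [any arg is the third value ⇒ result is the third value]
(p & p) & (p -> q) = U & U = U
p | p = U | U = U
((p & p) & (p -> q)) -> (p | p) = U -> U = U

U; U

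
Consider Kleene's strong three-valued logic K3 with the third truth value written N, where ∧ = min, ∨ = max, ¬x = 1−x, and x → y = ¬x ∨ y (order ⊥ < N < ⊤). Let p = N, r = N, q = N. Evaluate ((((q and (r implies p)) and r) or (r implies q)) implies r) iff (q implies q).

N

r implies p = N implies N = N  [not N or N]
q and (r implies p) = N and N = N
(q and (r implies p)) and r = N and N = N
r implies q = N implies N = N
((q and (r implies p)) and r) or (r implies q) = N or N = N
(((q and (r implies p)) and r) or (r implies q)) implies r = N implies N = N
q implies q = N implies N = N
((((q and (r implies p)) and r) or (r implies q)) implies r) iff (q implies q) = N iff N = N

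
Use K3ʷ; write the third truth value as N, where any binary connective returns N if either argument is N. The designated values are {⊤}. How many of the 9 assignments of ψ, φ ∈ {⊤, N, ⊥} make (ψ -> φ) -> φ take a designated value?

3

Designated under: (ψ=⊤, φ=⊤); (ψ=⊤, φ=⊥); (ψ=⊥, φ=⊤).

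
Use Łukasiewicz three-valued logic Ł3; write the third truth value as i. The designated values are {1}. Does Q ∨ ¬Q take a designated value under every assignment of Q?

Countermodel: Q=i gives i, which is not designated.

No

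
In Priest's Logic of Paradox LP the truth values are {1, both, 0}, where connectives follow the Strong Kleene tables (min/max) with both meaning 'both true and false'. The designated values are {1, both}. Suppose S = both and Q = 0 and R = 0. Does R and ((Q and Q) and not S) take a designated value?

Q and Q = 0 and 0 = 0
not S = not both = both
(Q and Q) and not S = 0 and both = 0
R and ((Q and Q) and not S) = 0 and 0 = 0
0 ∉ {1, both}.

No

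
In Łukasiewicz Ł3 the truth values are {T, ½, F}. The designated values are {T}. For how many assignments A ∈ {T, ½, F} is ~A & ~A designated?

1

A=T: F ·
A=½: ½ ·
A=F: T ✓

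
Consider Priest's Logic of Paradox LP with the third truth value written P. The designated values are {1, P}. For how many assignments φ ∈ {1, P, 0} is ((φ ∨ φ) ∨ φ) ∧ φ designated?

2

φ=1: 1 ✓
φ=P: P ✓
φ=0: 0 ·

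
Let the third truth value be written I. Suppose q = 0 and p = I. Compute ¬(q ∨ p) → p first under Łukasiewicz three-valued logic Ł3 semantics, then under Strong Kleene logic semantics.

1; I

In Łukasiewicz three-valued logic Ł3: q ∨ p = 0 ∨ I = I
¬(q ∨ p) = ¬I = I
¬(q ∨ p) → p = I → I = 1
In Strong Kleene logic: q ∨ p = 0 ∨ I = I
¬(q ∨ p) = ¬I = I
¬(q ∨ p) → p = I → I = I  [¬I ∨ I]
They differ because Łukasiewicz three-valued logic Ł3 and Strong Kleene logic treat I differently under implication.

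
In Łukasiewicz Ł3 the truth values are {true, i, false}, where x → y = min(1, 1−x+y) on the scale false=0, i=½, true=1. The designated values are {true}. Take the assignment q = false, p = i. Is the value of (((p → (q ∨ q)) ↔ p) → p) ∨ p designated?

q ∨ q = false ∨ false = false
p → (q ∨ q) = i → false = i  [min(1, 1−½+0)]
(p → (q ∨ q)) ↔ p = i ↔ i = true
((p → (q ∨ q)) ↔ p) → p = true → i = i
(((p → (q ∨ q)) ↔ p) → p) ∨ p = i ∨ i = i
i ∉ {true}.

No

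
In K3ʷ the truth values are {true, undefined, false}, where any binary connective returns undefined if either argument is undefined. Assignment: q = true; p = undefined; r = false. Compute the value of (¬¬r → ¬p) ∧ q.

undefined

¬r = ¬false = true
¬¬r = ¬true = false
¬p = ¬undefined = undefined
¬¬r → ¬p = false → undefined = undefined  [any arg is the third value ⇒ result is the third value]
(¬¬r → ¬p) ∧ q = undefined ∧ true = undefined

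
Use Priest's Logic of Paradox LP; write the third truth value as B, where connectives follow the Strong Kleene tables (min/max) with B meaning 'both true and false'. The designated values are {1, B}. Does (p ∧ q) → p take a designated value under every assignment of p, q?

Every assignment of p, q over {1, B, 0} gives a value in {1, B}.
In particular, with p=B, q=B: (p ∧ q) → p = B.

Yes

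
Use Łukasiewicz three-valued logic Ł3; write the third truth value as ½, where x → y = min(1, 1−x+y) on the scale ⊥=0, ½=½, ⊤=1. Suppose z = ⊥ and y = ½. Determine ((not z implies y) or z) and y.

½

not z = not ⊥ = ⊤
not z implies y = ⊤ implies ½ = ½
(not z implies y) or z = ½ or ⊥ = ½
((not z implies y) or z) and y = ½ and ½ = ½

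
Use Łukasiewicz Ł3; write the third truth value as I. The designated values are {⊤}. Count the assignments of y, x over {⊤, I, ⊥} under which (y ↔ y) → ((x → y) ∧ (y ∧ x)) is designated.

Designated under: (y=⊤, x=⊤).

1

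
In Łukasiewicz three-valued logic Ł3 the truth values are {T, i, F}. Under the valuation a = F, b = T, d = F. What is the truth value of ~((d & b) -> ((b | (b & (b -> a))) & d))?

d & b = F & T = F
b -> a = T -> F = F
b & (b -> a) = T & F = F
b | (b & (b -> a)) = T | F = T
(b | (b & (b -> a))) & d = T & F = F
(d & b) -> ((b | (b & (b -> a))) & d) = F -> F = T
~((d & b) -> ((b | (b & (b -> a))) & d)) = ~T = F

F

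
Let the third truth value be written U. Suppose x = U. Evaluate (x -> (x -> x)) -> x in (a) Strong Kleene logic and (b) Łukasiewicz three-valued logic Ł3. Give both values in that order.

In Strong Kleene logic: x -> x = U -> U = U  [~U | U]
x -> (x -> x) = U -> U = U
(x -> (x -> x)) -> x = U -> U = U
In Łukasiewicz three-valued logic Ł3: x -> x = U -> U = True  [min(1, 1−½+½)]
x -> (x -> x) = U -> True = True
(x -> (x -> x)) -> x = True -> U = U

U; U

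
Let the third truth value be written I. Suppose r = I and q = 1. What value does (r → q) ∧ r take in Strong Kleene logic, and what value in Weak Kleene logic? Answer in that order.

I; I

In Strong Kleene logic: r → q = I → 1 = 1  [¬I ∨ 1]
(r → q) ∧ r = 1 ∧ I = I
In Weak Kleene logic: r → q = I → 1 = I  [any arg is the third value ⇒ result is the third value]
(r → q) ∧ r = I ∧ I = I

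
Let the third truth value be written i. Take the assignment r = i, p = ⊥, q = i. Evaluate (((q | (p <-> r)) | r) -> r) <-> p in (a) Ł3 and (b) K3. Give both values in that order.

⊥; i

In Ł3: p <-> r = ⊥ <-> i = i  [1 − |0−½|]
q | (p <-> r) = i | i = i
(q | (p <-> r)) | r = i | i = i
((q | (p <-> r)) | r) -> r = i -> i = ⊤
(((q | (p <-> r)) | r) -> r) <-> p = ⊤ <-> ⊥ = ⊥
In K3: p <-> r = ⊥ <-> i = i
q | (p <-> r) = i | i = i
(q | (p <-> r)) | r = i | i = i
((q | (p <-> r)) | r) -> r = i -> i = i  [~i | i]
(((q | (p <-> r)) | r) -> r) <-> p = i <-> ⊥ = i
They differ because Ł3 and K3 treat i differently under implication.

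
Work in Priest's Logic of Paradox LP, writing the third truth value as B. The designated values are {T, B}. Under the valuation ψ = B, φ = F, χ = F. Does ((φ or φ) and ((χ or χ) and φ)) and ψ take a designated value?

φ or φ = F or F = F
χ or χ = F or F = F
(χ or χ) and φ = F and F = F
(φ or φ) and ((χ or χ) and φ) = F and F = F
((φ or φ) and ((χ or χ) and φ)) and ψ = F and B = F
F ∉ {T, B}.

No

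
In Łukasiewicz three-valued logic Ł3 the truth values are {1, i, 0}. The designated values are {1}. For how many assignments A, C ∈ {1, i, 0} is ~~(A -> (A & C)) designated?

6

Of the 9 assignments, 6 give a value in {1}.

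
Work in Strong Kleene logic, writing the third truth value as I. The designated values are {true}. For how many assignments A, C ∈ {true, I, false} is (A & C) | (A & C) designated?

1

Designated under: (A=true, C=true).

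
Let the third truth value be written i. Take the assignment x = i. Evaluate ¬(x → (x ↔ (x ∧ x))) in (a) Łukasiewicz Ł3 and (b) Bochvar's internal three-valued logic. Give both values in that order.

false; i

In Łukasiewicz Ł3: x ∧ x = i ∧ i = i
x ↔ (x ∧ x) = i ↔ i = true  [1 − |½−½|]
x → (x ↔ (x ∧ x)) = i → true = true
¬(x → (x ↔ (x ∧ x))) = ¬true = false
In Bochvar's internal three-valued logic: x ∧ x = i ∧ i = i
x ↔ (x ∧ x) = i ↔ i = i
x → (x ↔ (x ∧ x)) = i → i = i  [any arg is the third value ⇒ result is the third value]
¬(x → (x ↔ (x ∧ x))) = ¬i = i
They differ because Łukasiewicz Ł3 and Bochvar's internal three-valued logic treat i differently under the binary connectives.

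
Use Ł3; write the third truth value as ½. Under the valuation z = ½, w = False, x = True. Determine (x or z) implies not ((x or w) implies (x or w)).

False

x or z = True or ½ = True
x or w = True or False = True
x or w = True or False = True
(x or w) implies (x or w) = True implies True = True
not ((x or w) implies (x or w)) = not True = False
(x or z) implies not ((x or w) implies (x or w)) = True implies False = False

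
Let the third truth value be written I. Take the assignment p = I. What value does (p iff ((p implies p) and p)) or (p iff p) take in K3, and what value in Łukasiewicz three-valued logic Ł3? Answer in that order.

In K3: p implies p = I implies I = I
(p implies p) and p = I and I = I
p iff ((p implies p) and p) = I iff I = I
p iff p = I iff I = I
(p iff ((p implies p) and p)) or (p iff p) = I or I = I
In Łukasiewicz three-valued logic Ł3: p implies p = I implies I = ⊤  [min(1, 1−½+½)]
(p implies p) and p = ⊤ and I = I
p iff ((p implies p) and p) = I iff I = ⊤
p iff p = I iff I = ⊤
(p iff ((p implies p) and p)) or (p iff p) = ⊤ or ⊤ = ⊤
They differ because K3 and Łukasiewicz three-valued logic Ł3 treat I differently under implication.

I; ⊤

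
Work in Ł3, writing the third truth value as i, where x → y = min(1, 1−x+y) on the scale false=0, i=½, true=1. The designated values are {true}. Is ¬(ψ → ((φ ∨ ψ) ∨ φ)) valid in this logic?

No

Countermodel: ψ=true, φ=true gives false, which is not designated.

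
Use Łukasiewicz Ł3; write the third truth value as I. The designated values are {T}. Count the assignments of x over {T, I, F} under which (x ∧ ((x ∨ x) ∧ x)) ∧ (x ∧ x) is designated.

x=T: T ✓
x=I: I ·
x=F: F ·

1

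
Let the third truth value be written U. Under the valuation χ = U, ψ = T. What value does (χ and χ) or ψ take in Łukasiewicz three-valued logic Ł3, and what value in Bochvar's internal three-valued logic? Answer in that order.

In Łukasiewicz three-valued logic Ł3: χ and χ = U and U = U
(χ and χ) or ψ = U or T = T
In Bochvar's internal three-valued logic: χ and χ = U and U = U
(χ and χ) or ψ = U or T = U
They differ because Łukasiewicz three-valued logic Ł3 and Bochvar's internal three-valued logic treat U differently under the binary connectives.

T; U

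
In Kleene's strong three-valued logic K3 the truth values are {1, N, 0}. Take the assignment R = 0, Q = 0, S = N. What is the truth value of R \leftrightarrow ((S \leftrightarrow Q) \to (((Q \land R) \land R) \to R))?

0

S \leftrightarrow Q = N \leftrightarrow 0 = N
Q \land R = 0 \land 0 = 0
(Q \land R) \land R = 0 \land 0 = 0
((Q \land R) \land R) \to R = 0 \to 0 = 1
(S \leftrightarrow Q) \to (((Q \land R) \land R) \to R) = N \to 1 = 1
R \leftrightarrow ((S \leftrightarrow Q) \to (((Q \land R) \land R) \to R)) = 0 \leftrightarrow 1 = 0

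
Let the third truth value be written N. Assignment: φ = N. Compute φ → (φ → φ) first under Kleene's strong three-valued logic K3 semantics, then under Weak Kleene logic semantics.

N; N

In Kleene's strong three-valued logic K3: φ → φ = N → N = N
φ → (φ → φ) = N → N = N
In Weak Kleene logic: φ → φ = N → N = N  [any arg is the third value ⇒ result is the third value]
φ → (φ → φ) = N → N = N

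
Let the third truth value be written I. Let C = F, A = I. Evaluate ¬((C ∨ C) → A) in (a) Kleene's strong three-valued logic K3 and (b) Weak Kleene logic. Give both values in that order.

F; I

In Kleene's strong three-valued logic K3: C ∨ C = F ∨ F = F
(C ∨ C) → A = F → I = T  [¬F ∨ I]
¬((C ∨ C) → A) = ¬T = F
In Weak Kleene logic: C ∨ C = F ∨ F = F
(C ∨ C) → A = F → I = I  [any arg is the third value ⇒ result is the third value]
¬((C ∨ C) → A) = ¬I = I
They differ because Kleene's strong three-valued logic K3 and Weak Kleene logic treat I differently under the binary connectives.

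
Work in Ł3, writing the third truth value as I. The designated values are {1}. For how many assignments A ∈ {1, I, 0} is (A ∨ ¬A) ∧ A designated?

1

A=1: 1 ✓
A=I: I ·
A=0: 0 ·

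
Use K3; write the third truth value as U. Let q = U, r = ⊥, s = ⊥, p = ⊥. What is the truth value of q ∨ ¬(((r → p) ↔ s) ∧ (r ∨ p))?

⊤

r → p = ⊥ → ⊥ = ⊤
(r → p) ↔ s = ⊤ ↔ ⊥ = ⊥
r ∨ p = ⊥ ∨ ⊥ = ⊥
((r → p) ↔ s) ∧ (r ∨ p) = ⊥ ∧ ⊥ = ⊥
¬(((r → p) ↔ s) ∧ (r ∨ p)) = ¬⊥ = ⊤
q ∨ ¬(((r → p) ↔ s) ∧ (r ∨ p)) = U ∨ ⊤ = ⊤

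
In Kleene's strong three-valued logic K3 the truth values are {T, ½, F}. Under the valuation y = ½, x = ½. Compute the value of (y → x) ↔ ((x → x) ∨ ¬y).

½

y → x = ½ → ½ = ½  [¬½ ∨ ½]
x → x = ½ → ½ = ½
¬y = ¬½ = ½
(x → x) ∨ ¬y = ½ ∨ ½ = ½
(y → x) ↔ ((x → x) ∨ ¬y) = ½ ↔ ½ = ½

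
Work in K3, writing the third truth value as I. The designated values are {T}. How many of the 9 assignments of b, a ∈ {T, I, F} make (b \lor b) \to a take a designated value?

Of the 9 assignments, 5 give a value in {T}.

5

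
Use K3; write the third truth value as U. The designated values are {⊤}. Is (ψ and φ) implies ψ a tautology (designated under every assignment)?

No

Countermodel: ψ=U, φ=⊤ gives U, which is not designated.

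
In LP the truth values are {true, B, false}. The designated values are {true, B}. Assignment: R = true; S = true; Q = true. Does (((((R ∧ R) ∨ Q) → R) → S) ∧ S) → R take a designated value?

R ∧ R = true ∧ true = true
(R ∧ R) ∨ Q = true ∨ true = true
((R ∧ R) ∨ Q) → R = true → true = true
(((R ∧ R) ∨ Q) → R) → S = true → true = true
((((R ∧ R) ∨ Q) → R) → S) ∧ S = true ∧ true = true
(((((R ∧ R) ∨ Q) → R) → S) ∧ S) → R = true → true = true
true ∈ {true, B}.

Yes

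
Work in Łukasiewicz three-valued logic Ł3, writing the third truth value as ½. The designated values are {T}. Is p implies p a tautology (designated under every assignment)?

Every assignment of p over {T, ½, F} gives a value in {T}.
In particular, with p=½: p implies p = T.

Yes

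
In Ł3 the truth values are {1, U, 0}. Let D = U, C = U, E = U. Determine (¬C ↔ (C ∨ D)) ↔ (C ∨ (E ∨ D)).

U

¬C = ¬U = U
C ∨ D = U ∨ U = U
¬C ↔ (C ∨ D) = U ↔ U = 1  [1 − |½−½|]
E ∨ D = U ∨ U = U
C ∨ (E ∨ D) = U ∨ U = U
(¬C ↔ (C ∨ D)) ↔ (C ∨ (E ∨ D)) = 1 ↔ U = U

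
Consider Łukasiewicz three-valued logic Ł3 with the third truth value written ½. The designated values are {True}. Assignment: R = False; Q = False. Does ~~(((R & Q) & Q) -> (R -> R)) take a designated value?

Yes

R & Q = False & False = False
(R & Q) & Q = False & False = False
R -> R = False -> False = True
((R & Q) & Q) -> (R -> R) = False -> True = True
~(((R & Q) & Q) -> (R -> R)) = ~True = False
~~(((R & Q) & Q) -> (R -> R)) = ~False = True
True ∈ {True}.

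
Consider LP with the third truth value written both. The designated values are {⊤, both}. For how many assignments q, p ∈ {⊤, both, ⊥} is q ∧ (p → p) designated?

6

Of the 9 assignments, 6 give a value in {⊤, both}.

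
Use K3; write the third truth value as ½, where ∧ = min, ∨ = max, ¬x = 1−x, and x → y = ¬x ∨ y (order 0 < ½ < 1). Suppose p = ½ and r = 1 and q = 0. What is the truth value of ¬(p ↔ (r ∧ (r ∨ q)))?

½

r ∨ q = 1 ∨ 0 = 1
r ∧ (r ∨ q) = 1 ∧ 1 = 1
p ↔ (r ∧ (r ∨ q)) = ½ ↔ 1 = ½
¬(p ↔ (r ∧ (r ∨ q))) = ¬½ = ½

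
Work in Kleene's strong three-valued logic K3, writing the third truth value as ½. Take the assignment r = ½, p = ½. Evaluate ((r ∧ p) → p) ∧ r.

r ∧ p = ½ ∧ ½ = ½
(r ∧ p) → p = ½ → ½ = ½
((r ∧ p) → p) ∧ r = ½ ∧ ½ = ½

½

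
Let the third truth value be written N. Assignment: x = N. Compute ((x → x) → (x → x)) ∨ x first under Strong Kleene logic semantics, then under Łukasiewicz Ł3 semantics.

N; 1

In Strong Kleene logic: x → x = N → N = N
x → x = N → N = N
(x → x) → (x → x) = N → N = N
((x → x) → (x → x)) ∨ x = N ∨ N = N
In Łukasiewicz Ł3: x → x = N → N = 1  [min(1, 1−½+½)]
x → x = N → N = 1
(x → x) → (x → x) = 1 → 1 = 1
((x → x) → (x → x)) ∨ x = 1 ∨ N = 1
They differ because Strong Kleene logic and Łukasiewicz Ł3 treat N differently under implication.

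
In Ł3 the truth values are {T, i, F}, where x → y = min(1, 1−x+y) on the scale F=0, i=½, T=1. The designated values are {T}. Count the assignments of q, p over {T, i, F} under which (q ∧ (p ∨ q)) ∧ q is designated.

Designated under: (q=T, p=T); (q=T, p=i); (q=T, p=F).

3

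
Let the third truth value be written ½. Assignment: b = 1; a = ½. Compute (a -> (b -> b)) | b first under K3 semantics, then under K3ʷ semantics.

1; ½

In K3: b -> b = 1 -> 1 = 1
a -> (b -> b) = ½ -> 1 = 1  [~½ | 1]
(a -> (b -> b)) | b = 1 | 1 = 1
In K3ʷ: b -> b = 1 -> 1 = 1
a -> (b -> b) = ½ -> 1 = ½  [any arg is the third value ⇒ result is the third value]
(a -> (b -> b)) | b = ½ | 1 = ½
They differ because K3 and K3ʷ treat ½ differently under the binary connectives.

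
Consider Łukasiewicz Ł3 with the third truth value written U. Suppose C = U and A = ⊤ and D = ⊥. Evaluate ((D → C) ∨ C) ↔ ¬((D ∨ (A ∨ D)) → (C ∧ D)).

D → C = ⊥ → U = ⊤
(D → C) ∨ C = ⊤ ∨ U = ⊤
A ∨ D = ⊤ ∨ ⊥ = ⊤
D ∨ (A ∨ D) = ⊥ ∨ ⊤ = ⊤
C ∧ D = U ∧ ⊥ = ⊥
(D ∨ (A ∨ D)) → (C ∧ D) = ⊤ → ⊥ = ⊥
¬((D ∨ (A ∨ D)) → (C ∧ D)) = ¬⊥ = ⊤
((D → C) ∨ C) ↔ ¬((D ∨ (A ∨ D)) → (C ∧ D)) = ⊤ ↔ ⊤ = ⊤

⊤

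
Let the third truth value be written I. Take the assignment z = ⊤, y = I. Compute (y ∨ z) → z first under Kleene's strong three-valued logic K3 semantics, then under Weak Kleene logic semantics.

In Kleene's strong three-valued logic K3: y ∨ z = I ∨ ⊤ = ⊤
(y ∨ z) → z = ⊤ → ⊤ = ⊤
In Weak Kleene logic: y ∨ z = I ∨ ⊤ = I
(y ∨ z) → z = I → ⊤ = I  [any arg is the third value ⇒ result is the third value]
They differ because Kleene's strong three-valued logic K3 and Weak Kleene logic treat I differently under the binary connectives.

⊤; I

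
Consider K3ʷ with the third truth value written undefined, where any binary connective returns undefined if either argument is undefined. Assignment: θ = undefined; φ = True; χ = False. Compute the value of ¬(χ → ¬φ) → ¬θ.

¬φ = ¬True = False
χ → ¬φ = False → False = True
¬(χ → ¬φ) = ¬True = False
¬θ = ¬undefined = undefined
¬(χ → ¬φ) → ¬θ = False → undefined = undefined  [any arg is the third value ⇒ result is the third value]

undefined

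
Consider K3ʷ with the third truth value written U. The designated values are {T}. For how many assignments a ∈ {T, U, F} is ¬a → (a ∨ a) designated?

1

a=T: T ✓
a=U: U ·
a=F: F ·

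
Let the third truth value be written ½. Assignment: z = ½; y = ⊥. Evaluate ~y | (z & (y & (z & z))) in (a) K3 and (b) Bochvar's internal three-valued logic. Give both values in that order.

⊤; ½

In K3: ~y = ~⊥ = ⊤
z & z = ½ & ½ = ½
y & (z & z) = ⊥ & ½ = ⊥
z & (y & (z & z)) = ½ & ⊥ = ⊥
~y | (z & (y & (z & z))) = ⊤ | ⊥ = ⊤
In Bochvar's internal three-valued logic: ~y = ~⊥ = ⊤
z & z = ½ & ½ = ½
y & (z & z) = ⊥ & ½ = ½
z & (y & (z & z)) = ½ & ½ = ½
~y | (z & (y & (z & z))) = ⊤ | ½ = ½
They differ because K3 and Bochvar's internal three-valued logic treat ½ differently under the binary connectives.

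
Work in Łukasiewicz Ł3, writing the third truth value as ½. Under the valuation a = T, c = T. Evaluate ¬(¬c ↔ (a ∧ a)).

T

¬c = ¬T = F
a ∧ a = T ∧ T = T
¬c ↔ (a ∧ a) = F ↔ T = F
¬(¬c ↔ (a ∧ a)) = ¬F = T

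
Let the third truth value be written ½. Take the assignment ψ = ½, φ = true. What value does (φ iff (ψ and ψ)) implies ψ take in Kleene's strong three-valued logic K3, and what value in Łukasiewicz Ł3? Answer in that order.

In Kleene's strong three-valued logic K3: ψ and ψ = ½ and ½ = ½
φ iff (ψ and ψ) = true iff ½ = ½
(φ iff (ψ and ψ)) implies ψ = ½ implies ½ = ½
In Łukasiewicz Ł3: ψ and ψ = ½ and ½ = ½
φ iff (ψ and ψ) = true iff ½ = ½  [1 − |1−½|]
(φ iff (ψ and ψ)) implies ψ = ½ implies ½ = true
They differ because Kleene's strong three-valued logic K3 and Łukasiewicz Ł3 treat ½ differently under implication.

½; true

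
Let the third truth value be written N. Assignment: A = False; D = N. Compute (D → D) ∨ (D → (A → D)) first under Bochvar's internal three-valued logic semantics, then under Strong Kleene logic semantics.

N; True

In Bochvar's internal three-valued logic: D → D = N → N = N
A → D = False → N = N
D → (A → D) = N → N = N
(D → D) ∨ (D → (A → D)) = N ∨ N = N
In Strong Kleene logic: D → D = N → N = N  [¬N ∨ N]
A → D = False → N = True
D → (A → D) = N → True = True
(D → D) ∨ (D → (A → D)) = N ∨ True = True
They differ because Bochvar's internal three-valued logic and Strong Kleene logic treat N differently under the binary connectives.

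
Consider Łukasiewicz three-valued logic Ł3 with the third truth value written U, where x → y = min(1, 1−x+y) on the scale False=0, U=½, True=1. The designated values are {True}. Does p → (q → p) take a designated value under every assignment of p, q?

Every assignment of p, q over {True, U, False} gives a value in {True}.
In particular, with p=U, q=U: p → (q → p) = True.

Yes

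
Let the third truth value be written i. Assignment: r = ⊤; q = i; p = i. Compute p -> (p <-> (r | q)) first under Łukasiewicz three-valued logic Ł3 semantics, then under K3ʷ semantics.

⊤; i

In Łukasiewicz three-valued logic Ł3: r | q = ⊤ | i = ⊤
p <-> (r | q) = i <-> ⊤ = i
p -> (p <-> (r | q)) = i -> i = ⊤
In K3ʷ: r | q = ⊤ | i = i
p <-> (r | q) = i <-> i = i
p -> (p <-> (r | q)) = i -> i = i  [any arg is the third value ⇒ result is the third value]
They differ because Łukasiewicz three-valued logic Ł3 and K3ʷ treat i differently under the binary connectives.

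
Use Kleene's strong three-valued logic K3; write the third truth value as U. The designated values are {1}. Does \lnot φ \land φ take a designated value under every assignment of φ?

No

Countermodel: φ=1 gives 0, which is not designated.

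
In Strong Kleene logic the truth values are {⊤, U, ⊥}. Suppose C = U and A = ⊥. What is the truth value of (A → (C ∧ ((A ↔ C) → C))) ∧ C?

A ↔ C = ⊥ ↔ U = U
(A ↔ C) → C = U → U = U  [¬U ∨ U]
C ∧ ((A ↔ C) → C) = U ∧ U = U
A → (C ∧ ((A ↔ C) → C)) = ⊥ → U = ⊤
(A → (C ∧ ((A ↔ C) → C))) ∧ C = ⊤ ∧ U = U

U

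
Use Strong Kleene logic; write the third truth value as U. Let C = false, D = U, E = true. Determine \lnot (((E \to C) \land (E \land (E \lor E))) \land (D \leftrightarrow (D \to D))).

true

E \to C = true \to false = false
E \lor E = true \lor true = true
E \land (E \lor E) = true \land true = true
(E \to C) \land (E \land (E \lor E)) = false \land true = false
D \to D = U \to U = U  [\lnot U \lor U]
D \leftrightarrow (D \to D) = U \leftrightarrow U = U
((E \to C) \land (E \land (E \lor E))) \land (D \leftrightarrow (D \to D)) = false \land U = false
\lnot (((E \to C) \land (E \land (E \lor E))) \land (D \leftrightarrow (D \to D))) = \lnot false = true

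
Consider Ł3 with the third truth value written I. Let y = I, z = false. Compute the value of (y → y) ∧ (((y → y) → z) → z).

true

y → y = I → I = true
y → y = I → I = true
(y → y) → z = true → false = false
((y → y) → z) → z = false → false = true
(y → y) ∧ (((y → y) → z) → z) = true ∧ true = true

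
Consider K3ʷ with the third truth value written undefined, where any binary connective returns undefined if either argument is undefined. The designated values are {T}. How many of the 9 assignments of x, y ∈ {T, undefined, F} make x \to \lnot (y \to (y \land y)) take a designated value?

Designated under: (x=F, y=T); (x=F, y=F).

2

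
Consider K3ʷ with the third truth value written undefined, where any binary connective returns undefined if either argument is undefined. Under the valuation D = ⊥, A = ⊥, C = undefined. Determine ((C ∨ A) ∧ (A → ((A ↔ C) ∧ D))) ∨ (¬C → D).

undefined

C ∨ A = undefined ∨ ⊥ = undefined
A ↔ C = ⊥ ↔ undefined = undefined
(A ↔ C) ∧ D = undefined ∧ ⊥ = undefined
A → ((A ↔ C) ∧ D) = ⊥ → undefined = undefined  [any arg is the third value ⇒ result is the third value]
(C ∨ A) ∧ (A → ((A ↔ C) ∧ D)) = undefined ∧ undefined = undefined
¬C = ¬undefined = undefined
¬C → D = undefined → ⊥ = undefined
((C ∨ A) ∧ (A → ((A ↔ C) ∧ D))) ∨ (¬C → D) = undefined ∨ undefined = undefined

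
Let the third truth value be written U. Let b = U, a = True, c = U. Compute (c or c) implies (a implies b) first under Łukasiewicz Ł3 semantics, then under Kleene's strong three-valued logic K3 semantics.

True; U

In Łukasiewicz Ł3: c or c = U or U = U
a implies b = True implies U = U
(c or c) implies (a implies b) = U implies U = True
In Kleene's strong three-valued logic K3: c or c = U or U = U
a implies b = True implies U = U  [not True or U]
(c or c) implies (a implies b) = U implies U = U
They differ because Łukasiewicz Ł3 and Kleene's strong three-valued logic K3 treat U differently under implication.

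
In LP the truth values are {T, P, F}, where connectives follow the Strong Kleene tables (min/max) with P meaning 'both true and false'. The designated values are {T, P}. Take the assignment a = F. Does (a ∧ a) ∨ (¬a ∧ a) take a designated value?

a ∧ a = F ∧ F = F
¬a = ¬F = T
¬a ∧ a = T ∧ F = F
(a ∧ a) ∨ (¬a ∧ a) = F ∨ F = F
F ∉ {T, P}.

No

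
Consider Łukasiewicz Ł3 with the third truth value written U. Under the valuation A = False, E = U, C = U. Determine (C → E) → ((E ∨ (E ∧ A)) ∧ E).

C → E = U → U = True
E ∧ A = U ∧ False = False
E ∨ (E ∧ A) = U ∨ False = U
(E ∨ (E ∧ A)) ∧ E = U ∧ U = U
(C → E) → ((E ∨ (E ∧ A)) ∧ E) = True → U = U

U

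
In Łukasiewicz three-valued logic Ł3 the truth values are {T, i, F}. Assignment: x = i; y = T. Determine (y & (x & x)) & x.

i

x & x = i & i = i
y & (x & x) = T & i = i
(y & (x & x)) & x = i & i = i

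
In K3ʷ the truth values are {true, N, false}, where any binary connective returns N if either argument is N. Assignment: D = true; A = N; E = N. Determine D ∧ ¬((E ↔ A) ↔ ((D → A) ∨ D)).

E ↔ A = N ↔ N = N
D → A = true → N = N  [any arg is the third value ⇒ result is the third value]
(D → A) ∨ D = N ∨ true = N
(E ↔ A) ↔ ((D → A) ∨ D) = N ↔ N = N
¬((E ↔ A) ↔ ((D → A) ∨ D)) = ¬N = N
D ∧ ¬((E ↔ A) ↔ ((D → A) ∨ D)) = true ∧ N = N

N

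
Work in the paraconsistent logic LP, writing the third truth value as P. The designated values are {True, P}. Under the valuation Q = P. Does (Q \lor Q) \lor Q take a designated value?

Yes

Q \lor Q = P \lor P = P
(Q \lor Q) \lor Q = P \lor P = P
P ∈ {True, P}.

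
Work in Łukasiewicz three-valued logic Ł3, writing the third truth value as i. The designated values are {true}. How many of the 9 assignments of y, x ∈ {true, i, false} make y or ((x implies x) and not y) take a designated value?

Of the 9 assignments, 6 give a value in {true}.

6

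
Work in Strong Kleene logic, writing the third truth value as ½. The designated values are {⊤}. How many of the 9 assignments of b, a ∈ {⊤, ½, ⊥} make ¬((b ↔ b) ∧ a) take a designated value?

3

Designated under: (b=⊤, a=⊥); (b=½, a=⊥); (b=⊥, a=⊥).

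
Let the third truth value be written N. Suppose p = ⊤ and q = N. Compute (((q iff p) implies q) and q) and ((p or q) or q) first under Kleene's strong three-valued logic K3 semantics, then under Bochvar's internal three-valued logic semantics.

N; N

In Kleene's strong three-valued logic K3: q iff p = N iff ⊤ = N
(q iff p) implies q = N implies N = N  [not N or N]
((q iff p) implies q) and q = N and N = N
p or q = ⊤ or N = ⊤
(p or q) or q = ⊤ or N = ⊤
(((q iff p) implies q) and q) and ((p or q) or q) = N and ⊤ = N
In Bochvar's internal three-valued logic: q iff p = N iff ⊤ = N
(q iff p) implies q = N implies N = N  [any arg is the third value ⇒ result is the third value]
((q iff p) implies q) and q = N and N = N
p or q = ⊤ or N = N
(p or q) or q = N or N = N
(((q iff p) implies q) and q) and ((p or q) or q) = N and N = N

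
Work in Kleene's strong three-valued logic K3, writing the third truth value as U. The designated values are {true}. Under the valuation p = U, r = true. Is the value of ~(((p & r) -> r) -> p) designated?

No

p & r = U & true = U
(p & r) -> r = U -> true = true  [~U | true]
((p & r) -> r) -> p = true -> U = U
~(((p & r) -> r) -> p) = ~U = U
U ∉ {true}.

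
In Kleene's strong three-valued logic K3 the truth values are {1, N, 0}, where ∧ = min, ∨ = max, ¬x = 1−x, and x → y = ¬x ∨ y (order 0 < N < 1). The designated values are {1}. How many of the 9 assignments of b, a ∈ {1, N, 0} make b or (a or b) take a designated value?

5

Of the 9 assignments, 5 give a value in {1}.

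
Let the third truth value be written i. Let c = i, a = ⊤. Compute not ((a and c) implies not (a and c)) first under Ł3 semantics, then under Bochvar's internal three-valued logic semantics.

⊥; i

In Ł3: a and c = ⊤ and i = i
a and c = ⊤ and i = i
not (a and c) = not i = i
(a and c) implies not (a and c) = i implies i = ⊤  [min(1, 1−½+½)]
not ((a and c) implies not (a and c)) = not ⊤ = ⊥
In Bochvar's internal three-valued logic: a and c = ⊤ and i = i
a and c = ⊤ and i = i
not (a and c) = not i = i
(a and c) implies not (a and c) = i implies i = i
not ((a and c) implies not (a and c)) = not i = i
They differ because Ł3 and Bochvar's internal three-valued logic treat i differently under the binary connectives.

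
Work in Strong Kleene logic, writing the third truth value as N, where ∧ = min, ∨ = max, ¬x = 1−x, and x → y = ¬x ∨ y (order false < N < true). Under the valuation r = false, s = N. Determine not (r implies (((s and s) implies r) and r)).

false

s and s = N and N = N
(s and s) implies r = N implies false = N
((s and s) implies r) and r = N and false = false
r implies (((s and s) implies r) and r) = false implies false = true
not (r implies (((s and s) implies r) and r)) = not true = false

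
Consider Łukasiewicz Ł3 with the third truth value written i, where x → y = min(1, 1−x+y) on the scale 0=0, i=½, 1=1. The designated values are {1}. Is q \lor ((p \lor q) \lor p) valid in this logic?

Countermodel: q=i, p=i gives i, which is not designated.

No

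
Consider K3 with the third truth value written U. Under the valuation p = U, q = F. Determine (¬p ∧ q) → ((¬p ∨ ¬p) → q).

T

¬p = ¬U = U
¬p ∧ q = U ∧ F = F
¬p = ¬U = U
¬p = ¬U = U
¬p ∨ ¬p = U ∨ U = U
(¬p ∨ ¬p) → q = U → F = U  [¬U ∨ F]
(¬p ∧ q) → ((¬p ∨ ¬p) → q) = F → U = T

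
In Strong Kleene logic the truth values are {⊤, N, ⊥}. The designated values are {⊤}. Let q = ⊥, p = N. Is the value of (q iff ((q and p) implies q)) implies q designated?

q and p = ⊥ and N = ⊥
(q and p) implies q = ⊥ implies ⊥ = ⊤
q iff ((q and p) implies q) = ⊥ iff ⊤ = ⊥
(q iff ((q and p) implies q)) implies q = ⊥ implies ⊥ = ⊤
⊤ ∈ {⊤}.

Yes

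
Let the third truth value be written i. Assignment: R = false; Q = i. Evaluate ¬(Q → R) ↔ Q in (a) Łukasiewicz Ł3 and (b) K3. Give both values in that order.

In Łukasiewicz Ł3: Q → R = i → false = i
¬(Q → R) = ¬i = i
¬(Q → R) ↔ Q = i ↔ i = true
In K3: Q → R = i → false = i
¬(Q → R) = ¬i = i
¬(Q → R) ↔ Q = i ↔ i = i
They differ because Łukasiewicz Ł3 and K3 treat i differently under implication.

true; i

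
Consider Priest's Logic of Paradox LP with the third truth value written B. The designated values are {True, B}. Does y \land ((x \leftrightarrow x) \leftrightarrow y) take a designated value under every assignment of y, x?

Countermodel: y=False, x=True gives False, which is not designated.

No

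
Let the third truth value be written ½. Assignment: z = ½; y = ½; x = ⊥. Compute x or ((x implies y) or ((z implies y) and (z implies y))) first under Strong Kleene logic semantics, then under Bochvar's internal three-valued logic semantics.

In Strong Kleene logic: x implies y = ⊥ implies ½ = ⊤  [not ⊥ or ½]
z implies y = ½ implies ½ = ½
z implies y = ½ implies ½ = ½
(z implies y) and (z implies y) = ½ and ½ = ½
(x implies y) or ((z implies y) and (z implies y)) = ⊤ or ½ = ⊤
x or ((x implies y) or ((z implies y) and (z implies y))) = ⊥ or ⊤ = ⊤
In Bochvar's internal three-valued logic: x implies y = ⊥ implies ½ = ½  [any arg is the third value ⇒ result is the third value]
z implies y = ½ implies ½ = ½
z implies y = ½ implies ½ = ½
(z implies y) and (z implies y) = ½ and ½ = ½
(x implies y) or ((z implies y) and (z implies y)) = ½ or ½ = ½
x or ((x implies y) or ((z implies y) and (z implies y))) = ⊥ or ½ = ½
They differ because Strong Kleene logic and Bochvar's internal three-valued logic treat ½ differently under the binary connectives.

⊤; ½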